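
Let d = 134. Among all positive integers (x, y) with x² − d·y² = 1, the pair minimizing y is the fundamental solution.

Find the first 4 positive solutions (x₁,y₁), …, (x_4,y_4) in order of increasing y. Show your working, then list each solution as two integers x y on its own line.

145925 12606
42588211249 3679061100
12429369452874725 1073733982022394
3627511474778900280001 313369262649556627800

√134 = [11; 1,1,2,1,3,…,1,1,22, …], period ℓ=14 (even) → k=13
k=0  a_k=11  p_k/q_k = 11/1
…
k=2  a_k=1  p_k/q_k = 23/2
…
k=4  a_k=1  p_k/q_k = 81/7
k=5  a_k=3  p_k/q_k = 301/26
k=6  a_k=1  p_k/q_k = 382/33
…
k=8  a_k=1  p_k/q_k = 4503/389
…
k=10  a_k=1  p_k/q_k = 22133/1912
…
k=12  a_k=1  p_k/q_k = 84029/7259
k=13  a_k=1  p_k/q_k = 145925/12606
→ (145925, 12606).  Check: 145925²=21294105625, 134·12606²=21294105624, difference 1.
(145925+12606√134)^2 = 42588211249 + 3679061100√134
(145925+12606√134)^3 = 12429369452874725 + 1073733982022394√134
(145925+12606√134)^4 = 3627511474778900280001 + 313369262649556627800√134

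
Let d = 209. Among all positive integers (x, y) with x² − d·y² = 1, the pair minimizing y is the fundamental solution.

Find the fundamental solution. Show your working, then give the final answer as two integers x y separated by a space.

46551 3220

√209 → a₀=14, period (2,5,3,2,3,5,2,28); ℓ=8 even so k=7
step 0: (14, 1)  from 14·(1,0) + (0,1)
…
step 2: (159, 11)  from 5·(29,2) + (14,1)
step 3: (506, 35)  from 3·(159,11) + (29,2)
step 4: (1171, 81)  from 2·(506,35) + (159,11)
step 5: (4019, 278)  from 3·(1171,81) + (506,35)
step 6: (21266, 1471)  from 5·(4019,278) + (1171,81)
step 7: (46551, 3220)  from 2·(21266,1471) + (4019,278)
(x₁, y₁) = (46551, 3220);  46551² − 209·3220² = 1 ✓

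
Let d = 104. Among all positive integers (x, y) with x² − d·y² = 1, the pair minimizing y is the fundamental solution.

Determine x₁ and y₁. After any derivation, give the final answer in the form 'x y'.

51 5

√104 = [10; 5,20, …], period ℓ=2 (even) → k=1
a_0=10:  p_0=10·1+0=10,  q_0=10·0+1=1
a_1=5:  p_1=5·10+1=51,  q_1=5·1+0=5
fundamental: x₁=51, y₁=5  (since 2601 − 104·25 = 1)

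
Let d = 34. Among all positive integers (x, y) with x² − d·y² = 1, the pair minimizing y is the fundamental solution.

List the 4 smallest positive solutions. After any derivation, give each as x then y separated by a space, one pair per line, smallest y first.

35 6
2449 420
171395 29394
11995201 2057160

√34 = [5; 1,4,1,10, …], period ℓ=4 (even) → k=3
a_0=5:  p_0=5·1+0=5,  q_0=5·0+1=1
a_1=1:  p_1=1·5+1=6,  q_1=1·1+0=1
a_2=4:  p_2=4·6+5=29,  q_2=4·1+1=5
a_3=1:  p_3=1·29+6=35,  q_3=1·5+1=6
→ (35, 6).  Check: 35²=1225, 34·6²=1224, difference 1.
k=2:  x_2 = 35·35+34·6·6 = 2449,  y_2 = 35·6+6·35 = 420
k=3:  x_3 = 35·2449+34·6·420 = 171395,  y_3 = 35·420+6·2449 = 29394
k=4:  x_4 = 35·171395+34·6·29394 = 11995201,  y_4 = 35·29394+6·171395 = 2057160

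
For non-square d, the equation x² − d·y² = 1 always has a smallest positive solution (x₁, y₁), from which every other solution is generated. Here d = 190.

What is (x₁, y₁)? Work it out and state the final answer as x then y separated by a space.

52021 3774

d=190: √d = [13; 1,3,1,1,1,…,3,1,26] (ℓ=14, even), read p_13/q_13
step 0: (13, 1)  from 13·(1,0) + (0,1)
step 1: (14, 1)  from 1·(13,1) + (1,0)
step 2: (55, 4)  from 3·(14,1) + (13,1)
step 3: (69, 5)  from 1·(55,4) + (14,1)
step 4: (124, 9)  from 1·(69,5) + (55,4)
…
step 7: (1213, 88)  from 2·(510,37) + (193,14)
…
step 9: (4149, 301)  from 1·(2936,213) + (1213,88)
step 10: (7085, 514)  from 1·(4149,301) + (2936,213)
step 11: (11234, 815)  from 1·(7085,514) + (4149,301)
step 12: (40787, 2959)  from 3·(11234,815) + (7085,514)
step 13: (52021, 3774)  from 1·(40787,2959) + (11234,815)
fundamental: x₁=52021, y₁=3774  (since 2706184441 − 190·14243076 = 1)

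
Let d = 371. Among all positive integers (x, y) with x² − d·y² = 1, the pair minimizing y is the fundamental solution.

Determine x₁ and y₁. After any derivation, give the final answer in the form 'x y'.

1695 88

[19; 3,1,4,1,3,38] for √371; ℓ=6 ⇒ convergent index 5
i=0: a=19 ⇒ p=19, q=1
…
i=4: a=1 ⇒ p=443, q=23
i=5: a=3 ⇒ p=1695, q=88
fundamental: x₁=1695, y₁=88  (since 2873025 − 371·7744 = 1)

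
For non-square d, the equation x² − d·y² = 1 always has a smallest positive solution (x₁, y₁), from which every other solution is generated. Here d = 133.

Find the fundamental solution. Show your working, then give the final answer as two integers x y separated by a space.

2588599 224460

√133 = [11; 1,1,7,5,1,…,1,1,22, …], period ℓ=16 (even) → k=15
step 0: (11, 1)  from 11·(1,0) + (0,1)
step 1: (12, 1)  from 1·(11,1) + (1,0)
step 2: (23, 2)  from 1·(12,1) + (11,1)
step 3: (173, 15)  from 7·(23,2) + (12,1)
step 4: (888, 77)  from 5·(173,15) + (23,2)
step 5: (1061, 92)  from 1·(888,77) + (173,15)
step 6: (1949, 169)  from 1·(1061,92) + (888,77)
step 7: (3010, 261)  from 1·(1949,169) + (1061,92)
…
step 9: (10979, 952)  from 1·(7969,691) + (3010,261)
step 10: (18948, 1643)  from 1·(10979,952) + (7969,691)
step 11: (29927, 2595)  from 1·(18948,1643) + (10979,952)
step 12: (168583, 14618)  from 5·(29927,2595) + (18948,1643)
…
step 14: (1378591, 119539)  from 1·(1210008,104921) + (168583,14618)
step 15: (2588599, 224460)  from 1·(1378591,119539) + (1210008,104921)
fundamental: x₁=2588599, y₁=224460  (since 6700844782801 − 133·50382291600 = 1)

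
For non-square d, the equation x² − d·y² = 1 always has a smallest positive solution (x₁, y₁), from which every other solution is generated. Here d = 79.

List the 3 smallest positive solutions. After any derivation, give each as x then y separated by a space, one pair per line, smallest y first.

80 9
12799 1440
2047760 230391

[8; 1,7,1,16] for √79; ℓ=4 ⇒ convergent index 3
a_0=8:  p_0=8·1+0=8,  q_0=8·0+1=1
…
a_2=7:  p_2=7·9+8=71,  q_2=7·1+1=8
a_3=1:  p_3=1·71+9=80,  q_3=1·8+1=9
fundamental: x₁=80, y₁=9  (since 6400 − 79·81 = 1)
n=2: (80,9)∘(80,9) = (80·80+79·9·9, 80·9+9·80) = (12799,1440)
n=3: (12799,1440)∘(80,9) = (80·12799+79·9·1440, 80·1440+9·12799) = (2047760,230391)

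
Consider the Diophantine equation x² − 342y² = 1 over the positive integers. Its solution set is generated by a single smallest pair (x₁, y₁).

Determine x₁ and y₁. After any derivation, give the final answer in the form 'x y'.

37 2

√342 → a₀=18, period (2,36); ℓ=2 even so k=1
a_0=18:  p_0=18·1+0=18,  q_0=18·0+1=1
a_1=2:  p_1=2·18+1=37,  q_1=2·1+0=2
→ (37, 2).  Check: 37²=1369, 342·2²=1368, difference 1.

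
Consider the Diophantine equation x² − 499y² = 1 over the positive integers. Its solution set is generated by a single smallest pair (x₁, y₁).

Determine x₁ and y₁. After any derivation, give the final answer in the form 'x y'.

4490 201

√499 → a₀=22, period (2,1,21,1,2,44); ℓ=6 even so k=5
i=0: a=22 ⇒ p=22, q=1
i=1: a=2 ⇒ p=45, q=2
i=2: a=1 ⇒ p=67, q=3
i=3: a=21 ⇒ p=1452, q=65
i=4: a=1 ⇒ p=1519, q=68
i=5: a=2 ⇒ p=4490, q=201
fundamental: x₁=4490, y₁=201  (since 20160100 − 499·40401 = 1)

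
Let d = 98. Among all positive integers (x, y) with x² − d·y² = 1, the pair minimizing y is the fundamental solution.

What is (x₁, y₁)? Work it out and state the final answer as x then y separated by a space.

d=98: √d = [9; 1,8,1,18] (ℓ=4, even), read p_3/q_3
a_0=9:  p_0=9·1+0=9,  q_0=9·0+1=1
a_1=1:  p_1=1·9+1=10,  q_1=1·1+0=1
a_2=8:  p_2=8·10+9=89,  q_2=8·1+1=9
a_3=1:  p_3=1·89+10=99,  q_3=1·9+1=10
(x₁, y₁) = (99, 10);  99² − 98·10² = 1 ✓

99 10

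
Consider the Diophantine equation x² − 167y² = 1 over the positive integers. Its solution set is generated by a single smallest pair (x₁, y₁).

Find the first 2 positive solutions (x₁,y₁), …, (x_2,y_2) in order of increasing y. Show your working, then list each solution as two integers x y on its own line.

d=167: √d = [12; 1,11,1,24] (ℓ=4, even), read p_3/q_3
k=0  a_k=12  p_k/q_k = 12/1
k=1  a_k=1  p_k/q_k = 13/1
k=2  a_k=11  p_k/q_k = 155/12
k=3  a_k=1  p_k/q_k = 168/13
(x₁, y₁) = (168, 13);  168² − 167·13² = 1 ✓
(x_2, y_2) = (168·168 + 167·13·13, 168·13 + 13·168) = (56447, 4368)

168 13
56447 4368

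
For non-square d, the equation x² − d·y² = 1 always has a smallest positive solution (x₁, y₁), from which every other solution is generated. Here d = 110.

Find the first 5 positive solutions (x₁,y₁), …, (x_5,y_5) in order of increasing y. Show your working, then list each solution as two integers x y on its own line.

21 2
881 84
36981 3526
1552321 148008
65160501 6212810

[10; 2,20] for √110; ℓ=2 ⇒ convergent index 1
a_0=10:  p_0=10·1+0=10,  q_0=10·0+1=1
a_1=2:  p_1=2·10+1=21,  q_1=2·1+0=2
(x₁, y₁) = (21, 2);  21² − 110·2² = 1 ✓
n=2: (21,2)∘(21,2) = (21·21+110·2·2, 21·2+2·21) = (881,84)
n=3: (881,84)∘(21,2) = (21·881+110·2·84, 21·84+2·881) = (36981,3526)
n=4: (36981,3526)∘(21,2) = (21·36981+110·2·3526, 21·3526+2·36981) = (1552321,148008)
n=5: (1552321,148008)∘(21,2) = (21·1552321+110·2·148008, 21·148008+2·1552321) = (65160501,6212810)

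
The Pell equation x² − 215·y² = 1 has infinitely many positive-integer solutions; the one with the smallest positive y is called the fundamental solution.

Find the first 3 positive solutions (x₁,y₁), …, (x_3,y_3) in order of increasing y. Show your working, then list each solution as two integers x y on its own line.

44 3
3871 264
340604 23229

√215 → a₀=14, period (1,1,1,28); ℓ=4 even so k=3
step 0: (14, 1)  from 14·(1,0) + (0,1)
…
step 2: (29, 2)  from 1·(15,1) + (14,1)
step 3: (44, 3)  from 1·(29,2) + (15,1)
(x₁, y₁) = (44, 3);  44² − 215·3² = 1 ✓
(x_2, y_2) = (44·44 + 215·3·3, 44·3 + 3·44) = (3871, 264)
(x_3, y_3) = (44·3871 + 215·3·264, 44·264 + 3·3871) = (340604, 23229)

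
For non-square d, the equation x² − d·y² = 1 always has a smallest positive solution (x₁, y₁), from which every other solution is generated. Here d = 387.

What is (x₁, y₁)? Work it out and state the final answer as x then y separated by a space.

3482 177

√387 = [19; 1,2,19,2,1,38, …], period ℓ=6 (even) → k=5
step 0: (19, 1)  from 19·(1,0) + (0,1)
step 1: (20, 1)  from 1·(19,1) + (1,0)
step 2: (59, 3)  from 2·(20,1) + (19,1)
step 3: (1141, 58)  from 19·(59,3) + (20,1)
step 4: (2341, 119)  from 2·(1141,58) + (59,3)
step 5: (3482, 177)  from 1·(2341,119) + (1141,58)
→ (3482, 177).  Check: 3482²=12124324, 387·177²=12124323, difference 1.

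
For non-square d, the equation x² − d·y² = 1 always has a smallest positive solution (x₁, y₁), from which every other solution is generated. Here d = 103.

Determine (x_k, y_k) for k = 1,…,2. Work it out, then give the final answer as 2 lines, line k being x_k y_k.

√103 → a₀=10, period (6,1,2,1,1,9,1,1,2,1,6,20); ℓ=12 even so k=11
a_0=10:  p_0=10·1+0=10,  q_0=10·0+1=1
…
a_2=1:  p_2=1·61+10=71,  q_2=1·6+1=7
…
a_4=1:  p_4=1·203+71=274,  q_4=1·20+7=27
a_5=1:  p_5=1·274+203=477,  q_5=1·27+20=47
a_6=9:  p_6=9·477+274=4567,  q_6=9·47+27=450
a_7=1:  p_7=1·4567+477=5044,  q_7=1·450+47=497
a_8=1:  p_8=1·5044+4567=9611,  q_8=1·497+450=947
a_9=2:  p_9=2·9611+5044=24266,  q_9=2·947+497=2391
a_10=1:  p_10=1·24266+9611=33877,  q_10=1·2391+947=3338
a_11=6:  p_11=6·33877+24266=227528,  q_11=6·3338+2391=22419
fundamental: x₁=227528, y₁=22419  (since 51768990784 − 103·502611561 = 1)
n=2: (227528,22419)∘(227528,22419) = (227528·227528+103·22419·22419, 227528·22419+22419·227528) = (103537981567,10201900464)

227528 22419
103537981567 10201900464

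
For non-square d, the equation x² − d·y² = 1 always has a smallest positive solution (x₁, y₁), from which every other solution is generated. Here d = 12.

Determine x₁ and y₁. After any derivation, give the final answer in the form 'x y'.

√12 → a₀=3, period (2,6); ℓ=2 even so k=1
i=0: a=3 ⇒ p=3, q=1
i=1: a=2 ⇒ p=7, q=2
fundamental: x₁=7, y₁=2  (since 49 − 12·4 = 1)

7 2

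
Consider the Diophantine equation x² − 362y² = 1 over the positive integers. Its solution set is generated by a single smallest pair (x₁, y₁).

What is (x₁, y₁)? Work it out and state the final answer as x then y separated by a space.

723 38

√362 → a₀=19, period (38); ℓ=1 odd so k=1
i=0: a=19 ⇒ p=19, q=1
i=1: a=38 ⇒ p=723, q=38
fundamental: x₁=723, y₁=38  (since 522729 − 362·1444 = 1)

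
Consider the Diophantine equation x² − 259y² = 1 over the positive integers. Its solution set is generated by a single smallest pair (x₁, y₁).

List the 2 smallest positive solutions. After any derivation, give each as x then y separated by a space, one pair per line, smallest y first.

847225 52644
1435580401249 89202625800

√259 = [16; 10,1,2,3,4,3,2,1,10,32, …], period ℓ=10 (even) → k=9
step 0: (16, 1)  from 16·(1,0) + (0,1)
…
step 2: (177, 11)  from 1·(161,10) + (16,1)
step 3: (515, 32)  from 2·(177,11) + (161,10)
step 4: (1722, 107)  from 3·(515,32) + (177,11)
step 5: (7403, 460)  from 4·(1722,107) + (515,32)
step 6: (23931, 1487)  from 3·(7403,460) + (1722,107)
step 7: (55265, 3434)  from 2·(23931,1487) + (7403,460)
step 8: (79196, 4921)  from 1·(55265,3434) + (23931,1487)
step 9: (847225, 52644)  from 10·(79196,4921) + (55265,3434)
fundamental: x₁=847225, y₁=52644  (since 717790200625 − 259·2771390736 = 1)
k=2:  x_2 = 847225·847225+259·52644·52644 = 1435580401249,  y_2 = 847225·52644+52644·847225 = 89202625800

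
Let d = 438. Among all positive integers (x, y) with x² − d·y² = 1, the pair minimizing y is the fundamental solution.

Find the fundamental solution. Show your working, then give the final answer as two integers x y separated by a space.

293 14

√438 → a₀=20, period (1,12,1,40); ℓ=4 even so k=3
a_0=20:  p_0=20·1+0=20,  q_0=20·0+1=1
a_1=1:  p_1=1·20+1=21,  q_1=1·1+0=1
a_2=12:  p_2=12·21+20=272,  q_2=12·1+1=13
a_3=1:  p_3=1·272+21=293,  q_3=1·13+1=14
fundamental: x₁=293, y₁=14  (since 85849 − 438·196 = 1)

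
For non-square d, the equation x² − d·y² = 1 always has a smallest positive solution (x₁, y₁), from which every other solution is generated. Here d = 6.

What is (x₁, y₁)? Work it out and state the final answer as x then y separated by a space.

√6 → a₀=2, period (2,4); ℓ=2 even so k=1
a_0=2:  p_0=2·1+0=2,  q_0=2·0+1=1
a_1=2:  p_1=2·2+1=5,  q_1=2·1+0=2
fundamental: x₁=5, y₁=2  (since 25 − 6·4 = 1)

5 2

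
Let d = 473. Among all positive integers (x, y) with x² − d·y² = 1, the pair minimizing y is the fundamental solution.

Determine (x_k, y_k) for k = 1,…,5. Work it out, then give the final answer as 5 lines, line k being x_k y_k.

√473 = [21; 1,2,1,42, …], period ℓ=4 (even) → k=3
step 0: (21, 1)  from 21·(1,0) + (0,1)
step 1: (22, 1)  from 1·(21,1) + (1,0)
step 2: (65, 3)  from 2·(22,1) + (21,1)
step 3: (87, 4)  from 1·(65,3) + (22,1)
(x₁, y₁) = (87, 4);  87² − 473·4² = 1 ✓
(x_2, y_2) = (87·87 + 473·4·4, 87·4 + 4·87) = (15137, 696)
(x_3, y_3) = (87·15137 + 473·4·696, 87·696 + 4·15137) = (2633751, 121100)
(x_4, y_4) = (87·2633751 + 473·4·121100, 87·121100 + 4·2633751) = (458257537, 21070704)
(x_5, y_5) = (87·458257537 + 473·4·21070704, 87·21070704 + 4·458257537) = (79734177687, 3666181396)

87 4
15137 696
2633751 121100
458257537 21070704
79734177687 3666181396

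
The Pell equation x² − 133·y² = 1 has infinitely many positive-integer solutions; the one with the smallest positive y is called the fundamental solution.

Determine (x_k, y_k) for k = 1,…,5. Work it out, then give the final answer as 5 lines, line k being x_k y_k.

2588599 224460
13401689565601 1162073863080
69383200415647777399 6016286479789825380
359210566425477440164982401 31147506330593762303822160
1859704226076779569066850908714999 161256807479731348725343689282300

√133 = [11; 1,1,7,5,1,…,1,1,22, …], period ℓ=16 (even) → k=15
step 0: (11, 1)  from 11·(1,0) + (0,1)
step 1: (12, 1)  from 1·(11,1) + (1,0)
step 2: (23, 2)  from 1·(12,1) + (11,1)
…
step 6: (1949, 169)  from 1·(1061,92) + (888,77)
step 7: (3010, 261)  from 1·(1949,169) + (1061,92)
…
step 9: (10979, 952)  from 1·(7969,691) + (3010,261)
step 10: (18948, 1643)  from 1·(10979,952) + (7969,691)
…
step 12: (168583, 14618)  from 5·(29927,2595) + (18948,1643)
…
step 14: (1378591, 119539)  from 1·(1210008,104921) + (168583,14618)
step 15: (2588599, 224460)  from 1·(1378591,119539) + (1210008,104921)
→ (2588599, 224460).  Check: 2588599²=6700844782801, 133·224460²=6700844782800, difference 1.
(x_2, y_2) = (2588599·2588599 + 133·224460·224460, 2588599·224460 + 224460·2588599) = (13401689565601, 1162073863080)
(x_3, y_3) = (2588599·13401689565601 + 133·224460·1162073863080, 2588599·1162073863080 + 224460·13401689565601) = (69383200415647777399, 6016286479789825380)
(x_4, y_4) = (2588599·69383200415647777399 + 133·224460·6016286479789825380, 2588599·6016286479789825380 + 224460·69383200415647777399) = (359210566425477440164982401, 31147506330593762303822160)
(x_5, y_5) = (2588599·359210566425477440164982401 + 133·224460·31147506330593762303822160, 2588599·31147506330593762303822160 + 224460·359210566425477440164982401) = (1859704226076779569066850908714999, 161256807479731348725343689282300)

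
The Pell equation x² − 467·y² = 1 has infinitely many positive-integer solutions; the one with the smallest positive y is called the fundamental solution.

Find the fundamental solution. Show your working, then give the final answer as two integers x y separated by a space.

√467 → a₀=21, period (1,1,1,1,3,…,1,1,42); ℓ=14 even so k=13
a_0=21:  p_0=21·1+0=21,  q_0=21·0+1=1
…
a_2=1:  p_2=1·22+21=43,  q_2=1·1+1=2
a_3=1:  p_3=1·43+22=65,  q_3=1·2+1=3
a_4=1:  p_4=1·65+43=108,  q_4=1·3+2=5
a_5=3:  p_5=3·108+65=389,  q_5=3·5+3=18
a_6=3:  p_6=3·389+108=1275,  q_6=3·18+5=59
a_7=21:  p_7=21·1275+389=27164,  q_7=21·59+18=1257
a_8=3:  p_8=3·27164+1275=82767,  q_8=3·1257+59=3830
a_9=3:  p_9=3·82767+27164=275465,  q_9=3·3830+1257=12747
a_10=1:  p_10=1·275465+82767=358232,  q_10=1·12747+3830=16577
a_11=1:  p_11=1·358232+275465=633697,  q_11=1·16577+12747=29324
a_12=1:  p_12=1·633697+358232=991929,  q_12=1·29324+16577=45901
a_13=1:  p_13=1·991929+633697=1625626,  q_13=1·45901+29324=75225
(x₁, y₁) = (1625626, 75225);  1625626² − 467·75225² = 1 ✓

1625626 75225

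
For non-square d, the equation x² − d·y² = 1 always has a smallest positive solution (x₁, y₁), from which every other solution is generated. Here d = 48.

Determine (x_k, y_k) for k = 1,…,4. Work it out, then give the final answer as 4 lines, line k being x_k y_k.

7 1
97 14
1351 195
18817 2716

d=48: √d = [6; 1,12] (ℓ=2, even), read p_1/q_1
i=0: a=6 ⇒ p=6, q=1
i=1: a=1 ⇒ p=7, q=1
fundamental: x₁=7, y₁=1  (since 49 − 48·1 = 1)
k=2:  x_2 = 7·7+48·1·1 = 97,  y_2 = 7·1+1·7 = 14
k=3:  x_3 = 7·97+48·1·14 = 1351,  y_3 = 7·14+1·97 = 195
k=4:  x_4 = 7·1351+48·1·195 = 18817,  y_4 = 7·195+1·1351 = 2716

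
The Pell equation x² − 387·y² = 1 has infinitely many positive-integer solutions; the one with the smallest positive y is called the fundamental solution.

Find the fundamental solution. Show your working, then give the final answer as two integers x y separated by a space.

3482 177

√387 = [19; 1,2,19,2,1,38, …], period ℓ=6 (even) → k=5
a_0=19:  p_0=19·1+0=19,  q_0=19·0+1=1
a_1=1:  p_1=1·19+1=20,  q_1=1·1+0=1
a_2=2:  p_2=2·20+19=59,  q_2=2·1+1=3
…
a_4=2:  p_4=2·1141+59=2341,  q_4=2·58+3=119
a_5=1:  p_5=1·2341+1141=3482,  q_5=1·119+58=177
fundamental: x₁=3482, y₁=177  (since 12124324 − 387·31329 = 1)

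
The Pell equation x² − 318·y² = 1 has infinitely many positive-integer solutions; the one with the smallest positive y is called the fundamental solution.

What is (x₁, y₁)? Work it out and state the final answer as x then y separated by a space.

107 6

√318 → a₀=17, period (1,4,1,34); ℓ=4 even so k=3
step 0: (17, 1)  from 17·(1,0) + (0,1)
…
step 2: (89, 5)  from 4·(18,1) + (17,1)
step 3: (107, 6)  from 1·(89,5) + (18,1)
(x₁, y₁) = (107, 6);  107² − 318·6² = 1 ✓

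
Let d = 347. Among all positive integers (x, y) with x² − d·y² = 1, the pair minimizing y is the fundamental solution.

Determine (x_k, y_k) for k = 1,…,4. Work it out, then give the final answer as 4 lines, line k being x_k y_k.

[18; 1,1,1,2,4,…,1,1,36] for √347; ℓ=14 ⇒ convergent index 13
a_0=18:  p_0=18·1+0=18,  q_0=18·0+1=1
a_1=1:  p_1=1·18+1=19,  q_1=1·1+0=1
a_2=1:  p_2=1·19+18=37,  q_2=1·1+1=2
a_3=1:  p_3=1·37+19=56,  q_3=1·2+1=3
…
a_8=1:  p_8=1·14269+801=15070,  q_8=1·766+43=809
…
a_12=1:  p_12=1·238717+164168=402885,  q_12=1·12815+8813=21628
a_13=1:  p_13=1·402885+238717=641602,  q_13=1·21628+12815=34443
(x₁, y₁) = (641602, 34443);  641602² − 347·34443² = 1 ✓
k=2:  x_2 = 641602·641602+347·34443·34443 = 823306252807,  y_2 = 641602·34443+34443·641602 = 44197395372
k=3:  x_3 = 641602·823306252807+347·34443·44197395372 = 1056469876826312026,  y_3 = 641602·44197395372+34443·823306252807 = 56714274530897445
k=4:  x_4 = 641602·1056469876826312026+347·34443·56714274530897445 = 1355666371822207590758497,  y_4 = 641602·56714274530897445+34443·1056469876826312026 = 72775983935101527618408

641602 34443
823306252807 44197395372
1056469876826312026 56714274530897445
1355666371822207590758497 72775983935101527618408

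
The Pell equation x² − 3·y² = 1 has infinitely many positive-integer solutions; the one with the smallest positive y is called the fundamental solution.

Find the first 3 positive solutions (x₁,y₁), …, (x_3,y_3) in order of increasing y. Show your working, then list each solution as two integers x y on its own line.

2 1
7 4
26 15

d=3: √d = [1; 1,2] (ℓ=2, even), read p_1/q_1
i=0: a=1 ⇒ p=1, q=1
i=1: a=1 ⇒ p=2, q=1
→ (2, 1).  Check: 2²=4, 3·1²=3, difference 1.
k=2:  x_2 = 2·2+3·1·1 = 7,  y_2 = 2·1+1·2 = 4
k=3:  x_3 = 2·7+3·1·4 = 26,  y_3 = 2·4+1·7 = 15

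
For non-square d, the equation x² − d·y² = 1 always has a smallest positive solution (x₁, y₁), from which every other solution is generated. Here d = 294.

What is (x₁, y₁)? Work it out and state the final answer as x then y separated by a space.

d=294: √d = [17; 6,1,4,1,6,34] (ℓ=6, even), read p_5/q_5
step 0: (17, 1)  from 17·(1,0) + (0,1)
…
step 4: (703, 41)  from 1·(583,34) + (120,7)
step 5: (4801, 280)  from 6·(703,41) + (583,34)
fundamental: x₁=4801, y₁=280  (since 23049601 − 294·78400 = 1)

4801 280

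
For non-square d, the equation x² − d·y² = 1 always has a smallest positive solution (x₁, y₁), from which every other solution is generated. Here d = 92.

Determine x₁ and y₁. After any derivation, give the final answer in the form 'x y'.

d=92: √d = [9; 1,1,2,4,2,1,1,18] (ℓ=8, even), read p_7/q_7
a_0=9:  p_0=9·1+0=9,  q_0=9·0+1=1
a_1=1:  p_1=1·9+1=10,  q_1=1·1+0=1
a_2=1:  p_2=1·10+9=19,  q_2=1·1+1=2
…
a_5=2:  p_5=2·211+48=470,  q_5=2·22+5=49
a_6=1:  p_6=1·470+211=681,  q_6=1·49+22=71
a_7=1:  p_7=1·681+470=1151,  q_7=1·71+49=120
fundamental: x₁=1151, y₁=120  (since 1324801 − 92·14400 = 1)

1151 120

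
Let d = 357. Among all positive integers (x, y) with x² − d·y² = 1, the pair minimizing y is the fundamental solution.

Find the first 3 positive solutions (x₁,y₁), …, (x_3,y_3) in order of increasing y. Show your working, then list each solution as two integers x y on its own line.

d=357: √d = [18; 1,8,2,8,1,36] (ℓ=6, even), read p_5/q_5
step 0: (18, 1)  from 18·(1,0) + (0,1)
…
step 2: (170, 9)  from 8·(19,1) + (18,1)
…
step 4: (3042, 161)  from 8·(359,19) + (170,9)
step 5: (3401, 180)  from 1·(3042,161) + (359,19)
(x₁, y₁) = (3401, 180);  3401² − 357·180² = 1 ✓
(3401+180√357)^2 = 23133601 + 1224360√357
(3401+180√357)^3 = 157354750601 + 8328096540√357

3401 180
23133601 1224360
157354750601 8328096540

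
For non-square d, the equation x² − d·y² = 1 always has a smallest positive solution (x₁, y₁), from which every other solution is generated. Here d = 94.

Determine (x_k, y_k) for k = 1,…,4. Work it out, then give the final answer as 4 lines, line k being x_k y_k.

d=94: √d = [9; 1,2,3,1,1,…,2,1,18] (ℓ=16, even), read p_15/q_15
step 0: (9, 1)  from 9·(1,0) + (0,1)
…
step 2: (29, 3)  from 2·(10,1) + (9,1)
step 3: (97, 10)  from 3·(29,3) + (10,1)
step 4: (126, 13)  from 1·(97,10) + (29,3)
step 5: (223, 23)  from 1·(126,13) + (97,10)
step 6: (1241, 128)  from 5·(223,23) + (126,13)
step 7: (1464, 151)  from 1·(1241,128) + (223,23)
step 8: (12953, 1336)  from 8·(1464,151) + (1241,128)
step 9: (14417, 1487)  from 1·(12953,1336) + (1464,151)
step 10: (85038, 8771)  from 5·(14417,1487) + (12953,1336)
step 11: (99455, 10258)  from 1·(85038,8771) + (14417,1487)
…
step 14: (1490361, 153719)  from 2·(652934,67345) + (184493,19029)
step 15: (2143295, 221064)  from 1·(1490361,153719) + (652934,67345)
(x₁, y₁) = (2143295, 221064);  2143295² − 94·221064² = 1 ✓
k=2:  x_2 = 2143295·2143295+94·221064·221064 = 9187426914049,  y_2 = 2143295·221064+221064·2143295 = 947610731760
k=3:  x_3 = 2143295·9187426914049+94·221064·947610731760 = 39382732335491159615,  y_3 = 2143295·947610731760+221064·9187426914049 = 4062018686654877336
k=4:  x_4 = 2143295·39382732335491159615+94·221064·4062018686654877336 = 168817626601983862467148801,  y_4 = 2143295·4062018686654877336+221064·39382732335491159615 = 17412208682026983028992480

2143295 221064
9187426914049 947610731760
39382732335491159615 4062018686654877336
168817626601983862467148801 17412208682026983028992480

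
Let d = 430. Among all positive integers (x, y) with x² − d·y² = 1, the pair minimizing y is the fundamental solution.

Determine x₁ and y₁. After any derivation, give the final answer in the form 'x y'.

[20; 1,2,1,3,1,…,2,1,40] for √430; ℓ=14 ⇒ convergent index 13
i=0: a=20 ⇒ p=20, q=1
…
i=4: a=3 ⇒ p=311, q=15
…
i=6: a=6 ⇒ p=2675, q=129
…
i=8: a=6 ⇒ p=133439, q=6435
i=9: a=1 ⇒ p=155233, q=7486
…
i=11: a=1 ⇒ p=754371, q=36379
i=12: a=2 ⇒ p=2107880, q=101651
i=13: a=1 ⇒ p=2862251, q=138030
(x₁, y₁) = (2862251, 138030);  2862251² − 430·138030² = 1 ✓

2862251 138030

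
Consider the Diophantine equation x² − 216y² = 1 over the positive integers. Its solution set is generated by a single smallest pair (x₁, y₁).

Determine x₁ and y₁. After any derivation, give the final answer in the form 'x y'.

√216 → a₀=14, period (1,2,3,2,1,28); ℓ=6 even so k=5
k=0  a_k=14  p_k/q_k = 14/1
k=1  a_k=1  p_k/q_k = 15/1
k=2  a_k=2  p_k/q_k = 44/3
…
k=4  a_k=2  p_k/q_k = 338/23
k=5  a_k=1  p_k/q_k = 485/33
(x₁, y₁) = (485, 33);  485² − 216·33² = 1 ✓

485 33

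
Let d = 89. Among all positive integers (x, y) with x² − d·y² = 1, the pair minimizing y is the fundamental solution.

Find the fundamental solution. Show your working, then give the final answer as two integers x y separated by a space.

500001 53000

d=89: √d = [9; 2,3,3,2,18] (ℓ=5, odd), read p_9/q_9
step 0: (9, 1)  from 9·(1,0) + (0,1)
step 1: (19, 2)  from 2·(9,1) + (1,0)
…
step 4: (500, 53)  from 2·(217,23) + (66,7)
step 5: (9217, 977)  from 18·(500,53) + (217,23)
…
step 7: (66019, 6998)  from 3·(18934,2007) + (9217,977)
step 8: (216991, 23001)  from 3·(66019,6998) + (18934,2007)
step 9: (500001, 53000)  from 2·(216991,23001) + (66019,6998)
fundamental: x₁=500001, y₁=53000  (since 250001000001 − 89·2809000000 = 1)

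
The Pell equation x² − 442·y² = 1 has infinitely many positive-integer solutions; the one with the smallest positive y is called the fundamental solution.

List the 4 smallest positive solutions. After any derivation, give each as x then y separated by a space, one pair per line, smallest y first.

[21; 42] for √442; ℓ=1 ⇒ convergent index 1
step 0: (21, 1)  from 21·(1,0) + (0,1)
step 1: (883, 42)  from 42·(21,1) + (1,0)
→ (883, 42).  Check: 883²=779689, 442·42²=779688, difference 1.
(883+42√442)^2 = 1559377 + 74172√442
(883+42√442)^3 = 2753858899 + 130987710√442
(883+42√442)^4 = 4863313256257 + 231324221688√442

883 42
1559377 74172
2753858899 130987710
4863313256257 231324221688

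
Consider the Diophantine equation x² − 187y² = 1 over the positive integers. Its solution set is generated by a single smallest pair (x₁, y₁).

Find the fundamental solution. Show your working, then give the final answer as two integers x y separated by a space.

√187 = [13; 1,2,13,2,1,26, …], period ℓ=6 (even) → k=5
a_0=13:  p_0=13·1+0=13,  q_0=13·0+1=1
a_1=1:  p_1=1·13+1=14,  q_1=1·1+0=1
a_2=2:  p_2=2·14+13=41,  q_2=2·1+1=3
…
a_4=2:  p_4=2·547+41=1135,  q_4=2·40+3=83
a_5=1:  p_5=1·1135+547=1682,  q_5=1·83+40=123
→ (1682, 123).  Check: 1682²=2829124, 187·123²=2829123, difference 1.

1682 123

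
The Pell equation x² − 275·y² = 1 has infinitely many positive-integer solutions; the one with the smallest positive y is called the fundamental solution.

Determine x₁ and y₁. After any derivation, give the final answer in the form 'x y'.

199 12

[16; 1,1,2,1,1,32] for √275; ℓ=6 ⇒ convergent index 5
a_0=16:  p_0=16·1+0=16,  q_0=16·0+1=1
…
a_2=1:  p_2=1·17+16=33,  q_2=1·1+1=2
a_3=2:  p_3=2·33+17=83,  q_3=2·2+1=5
a_4=1:  p_4=1·83+33=116,  q_4=1·5+2=7
a_5=1:  p_5=1·116+83=199,  q_5=1·7+5=12
→ (199, 12).  Check: 199²=39601, 275·12²=39600, difference 1.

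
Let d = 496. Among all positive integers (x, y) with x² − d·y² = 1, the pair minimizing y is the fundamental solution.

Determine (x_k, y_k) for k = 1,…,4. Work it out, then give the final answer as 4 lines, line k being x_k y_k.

d=496: √d = [22; 3,1,2,4,1,…,1,3,44] (ℓ=16, even), read p_15/q_15
step 0: (22, 1)  from 22·(1,0) + (0,1)
step 1: (67, 3)  from 3·(22,1) + (1,0)
step 2: (89, 4)  from 1·(67,3) + (22,1)
…
step 4: (1069, 48)  from 4·(245,11) + (89,4)
step 5: (1314, 59)  from 1·(1069,48) + (245,11)
step 6: (2383, 107)  from 1·(1314,59) + (1069,48)
…
step 10: (49709, 2232)  from 1·(35166,1579) + (14543,653)
…
step 14: (1252502, 56239)  from 1·(863293,38763) + (389209,17476)
step 15: (4620799, 207480)  from 3·(1252502,56239) + (863293,38763)
fundamental: x₁=4620799, y₁=207480  (since 21351783398401 − 496·43047950400 = 1)
(4620799+207480√496)^2 = 42703566796801 + 1917446753040√496
(4620799+207480√496)^3 = 394649197502177907199 + 17720272078000750440√496
(4620799+207480√496)^4 = 3647189234337689639247667201 + 163763630995505661818050080√496

4620799 207480
42703566796801 1917446753040
394649197502177907199 17720272078000750440
3647189234337689639247667201 163763630995505661818050080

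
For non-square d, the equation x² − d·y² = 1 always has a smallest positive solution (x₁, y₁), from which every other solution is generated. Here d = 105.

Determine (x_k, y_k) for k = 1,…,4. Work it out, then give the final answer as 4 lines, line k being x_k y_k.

41 4
3361 328
275561 26892
22592641 2204816

[10; 4,20] for √105; ℓ=2 ⇒ convergent index 1
k=0  a_k=10  p_k/q_k = 10/1
k=1  a_k=4  p_k/q_k = 41/4
(x₁, y₁) = (41, 4);  41² − 105·4² = 1 ✓
k=2:  x_2 = 41·41+105·4·4 = 3361,  y_2 = 41·4+4·41 = 328
k=3:  x_3 = 41·3361+105·4·328 = 275561,  y_3 = 41·328+4·3361 = 26892
k=4:  x_4 = 41·275561+105·4·26892 = 22592641,  y_4 = 41·26892+4·275561 = 2204816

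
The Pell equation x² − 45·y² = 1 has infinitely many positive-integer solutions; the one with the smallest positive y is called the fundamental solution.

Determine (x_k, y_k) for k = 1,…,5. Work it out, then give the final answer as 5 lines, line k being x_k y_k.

d=45: √d = [6; 1,2,2,2,1,12] (ℓ=6, even), read p_5/q_5
step 0: (6, 1)  from 6·(1,0) + (0,1)
step 1: (7, 1)  from 1·(6,1) + (1,0)
step 2: (20, 3)  from 2·(7,1) + (6,1)
step 3: (47, 7)  from 2·(20,3) + (7,1)
step 4: (114, 17)  from 2·(47,7) + (20,3)
step 5: (161, 24)  from 1·(114,17) + (47,7)
(x₁, y₁) = (161, 24);  161² − 45·24² = 1 ✓
(161+24√45)^2 = 51841 + 7728√45
(161+24√45)^3 = 16692641 + 2488392√45
(161+24√45)^4 = 5374978561 + 801254496√45
(161+24√45)^5 = 1730726404001 + 258001459320√45

161 24
51841 7728
16692641 2488392
5374978561 801254496
1730726404001 258001459320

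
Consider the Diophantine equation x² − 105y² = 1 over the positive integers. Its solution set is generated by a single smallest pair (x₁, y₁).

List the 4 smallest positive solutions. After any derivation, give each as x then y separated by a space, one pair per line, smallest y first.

41 4
3361 328
275561 26892
22592641 2204816

√105 = [10; 4,20, …], period ℓ=2 (even) → k=1
i=0: a=10 ⇒ p=10, q=1
i=1: a=4 ⇒ p=41, q=4
(x₁, y₁) = (41, 4);  41² − 105·4² = 1 ✓
(x_2, y_2) = (41·41 + 105·4·4, 41·4 + 4·41) = (3361, 328)
(x_3, y_3) = (41·3361 + 105·4·328, 41·328 + 4·3361) = (275561, 26892)
(x_4, y_4) = (41·275561 + 105·4·26892, 41·26892 + 4·275561) = (22592641, 2204816)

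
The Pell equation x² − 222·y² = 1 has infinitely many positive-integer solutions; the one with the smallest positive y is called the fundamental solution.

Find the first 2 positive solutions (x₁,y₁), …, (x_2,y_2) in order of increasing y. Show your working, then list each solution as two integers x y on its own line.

149 10
44401 2980

[14; 1,8,1,28] for √222; ℓ=4 ⇒ convergent index 3
a_0=14:  p_0=14·1+0=14,  q_0=14·0+1=1
a_1=1:  p_1=1·14+1=15,  q_1=1·1+0=1
a_2=8:  p_2=8·15+14=134,  q_2=8·1+1=9
a_3=1:  p_3=1·134+15=149,  q_3=1·9+1=10
→ (149, 10).  Check: 149²=22201, 222·10²=22200, difference 1.
(x_2, y_2) = (149·149 + 222·10·10, 149·10 + 10·149) = (44401, 2980)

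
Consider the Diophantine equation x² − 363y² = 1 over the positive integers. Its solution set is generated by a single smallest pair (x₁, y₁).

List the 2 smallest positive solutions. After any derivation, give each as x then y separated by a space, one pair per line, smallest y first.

362 19
262087 13756

√363 = [19; 19,38, …], period ℓ=2 (even) → k=1
i=0: a=19 ⇒ p=19, q=1
i=1: a=19 ⇒ p=362, q=19
fundamental: x₁=362, y₁=19  (since 131044 − 363·361 = 1)
(362+19√363)^2 = 262087 + 13756√363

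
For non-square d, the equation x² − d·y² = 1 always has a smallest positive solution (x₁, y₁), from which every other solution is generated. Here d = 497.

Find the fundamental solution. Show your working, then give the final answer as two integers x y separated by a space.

1201887 53912

√497 → a₀=22, period (3,2,2,5,6,5,2,2,3,44); ℓ=10 even so k=9
a_0=22:  p_0=22·1+0=22,  q_0=22·0+1=1
…
a_2=2:  p_2=2·67+22=156,  q_2=2·3+1=7
…
a_4=5:  p_4=5·379+156=2051,  q_4=5·17+7=92
…
a_7=2:  p_7=2·65476+12685=143637,  q_7=2·2937+569=6443
a_8=2:  p_8=2·143637+65476=352750,  q_8=2·6443+2937=15823
a_9=3:  p_9=3·352750+143637=1201887,  q_9=3·15823+6443=53912
→ (1201887, 53912).  Check: 1201887²=1444532360769, 497·53912²=1444532360768, difference 1.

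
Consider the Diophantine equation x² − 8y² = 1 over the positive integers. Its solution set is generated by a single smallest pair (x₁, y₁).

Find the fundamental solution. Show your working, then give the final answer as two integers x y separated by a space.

√8 = [2; 1,4, …], period ℓ=2 (even) → k=1
a_0=2:  p_0=2·1+0=2,  q_0=2·0+1=1
a_1=1:  p_1=1·2+1=3,  q_1=1·1+0=1
(x₁, y₁) = (3, 1);  3² − 8·1² = 1 ✓

3 1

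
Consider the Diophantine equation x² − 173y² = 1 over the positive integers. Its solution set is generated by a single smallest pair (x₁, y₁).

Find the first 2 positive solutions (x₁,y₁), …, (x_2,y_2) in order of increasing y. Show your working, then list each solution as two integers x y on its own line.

√173 = [13; 6,1,1,6,26, …], period ℓ=5 (odd) → k=9
k=0  a_k=13  p_k/q_k = 13/1
…
k=5  a_k=26  p_k/q_k = 29239/2223
…
k=8  a_k=1  p_k/q_k = 382343/29069
k=9  a_k=6  p_k/q_k = 2499849/190060
fundamental: x₁=2499849, y₁=190060  (since 6249245022801 − 173·36122803600 = 1)
n=2: (2499849,190060)∘(2499849,190060) = (2499849·2499849+173·190060·190060, 2499849·190060+190060·2499849) = (12498490045601,950242601880)

2499849 190060
12498490045601 950242601880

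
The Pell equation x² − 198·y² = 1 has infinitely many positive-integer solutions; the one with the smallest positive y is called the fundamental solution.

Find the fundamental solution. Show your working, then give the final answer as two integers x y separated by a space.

197 14

[14; 14,28] for √198; ℓ=2 ⇒ convergent index 1
a_0=14:  p_0=14·1+0=14,  q_0=14·0+1=1
a_1=14:  p_1=14·14+1=197,  q_1=14·1+0=14
(x₁, y₁) = (197, 14);  197² − 198·14² = 1 ✓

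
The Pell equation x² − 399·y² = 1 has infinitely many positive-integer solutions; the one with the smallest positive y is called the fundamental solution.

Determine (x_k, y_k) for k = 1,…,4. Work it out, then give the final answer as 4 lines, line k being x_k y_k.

20 1
799 40
31940 1599
1276801 63920

[19; 1,38] for √399; ℓ=2 ⇒ convergent index 1
a_0=19:  p_0=19·1+0=19,  q_0=19·0+1=1
a_1=1:  p_1=1·19+1=20,  q_1=1·1+0=1
fundamental: x₁=20, y₁=1  (since 400 − 399·1 = 1)
k=2:  x_2 = 20·20+399·1·1 = 799,  y_2 = 20·1+1·20 = 40
k=3:  x_3 = 20·799+399·1·40 = 31940,  y_3 = 20·40+1·799 = 1599
k=4:  x_4 = 20·31940+399·1·1599 = 1276801,  y_4 = 20·1599+1·31940 = 63920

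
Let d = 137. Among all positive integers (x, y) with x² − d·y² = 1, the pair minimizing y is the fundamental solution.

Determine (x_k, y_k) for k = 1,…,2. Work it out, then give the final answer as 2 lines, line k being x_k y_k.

6083073 519712
74007554246657 6322892069952

√137 → a₀=11, period (1,2,2,1,1,2,2,1,22); ℓ=9 odd so k=17
step 0: (11, 1)  from 11·(1,0) + (0,1)
step 1: (12, 1)  from 1·(11,1) + (1,0)
step 2: (35, 3)  from 2·(12,1) + (11,1)
step 3: (82, 7)  from 2·(35,3) + (12,1)
step 4: (117, 10)  from 1·(82,7) + (35,3)
step 5: (199, 17)  from 1·(117,10) + (82,7)
step 6: (515, 44)  from 2·(199,17) + (117,10)
step 7: (1229, 105)  from 2·(515,44) + (199,17)
step 8: (1744, 149)  from 1·(1229,105) + (515,44)
step 9: (39597, 3383)  from 22·(1744,149) + (1229,105)
step 10: (41341, 3532)  from 1·(39597,3383) + (1744,149)
step 11: (122279, 10447)  from 2·(41341,3532) + (39597,3383)
step 12: (285899, 24426)  from 2·(122279,10447) + (41341,3532)
…
step 14: (694077, 59299)  from 1·(408178,34873) + (285899,24426)
step 15: (1796332, 153471)  from 2·(694077,59299) + (408178,34873)
step 16: (4286741, 366241)  from 2·(1796332,153471) + (694077,59299)
step 17: (6083073, 519712)  from 1·(4286741,366241) + (1796332,153471)
fundamental: x₁=6083073, y₁=519712  (since 37003777123329 − 137·270100562944 = 1)
k=2:  x_2 = 6083073·6083073+137·519712·519712 = 74007554246657,  y_2 = 6083073·519712+519712·6083073 = 6322892069952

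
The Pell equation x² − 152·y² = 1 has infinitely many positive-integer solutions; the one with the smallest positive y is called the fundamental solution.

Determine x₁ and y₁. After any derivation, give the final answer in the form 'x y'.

√152 → a₀=12, period (3,24); ℓ=2 even so k=1
i=0: a=12 ⇒ p=12, q=1
i=1: a=3 ⇒ p=37, q=3
(x₁, y₁) = (37, 3);  37² − 152·3² = 1 ✓

37 3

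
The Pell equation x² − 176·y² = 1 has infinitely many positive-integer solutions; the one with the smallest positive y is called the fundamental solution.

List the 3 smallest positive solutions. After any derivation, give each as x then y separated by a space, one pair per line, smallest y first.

199 15
79201 5970
31521799 2376045

[13; 3,1,3,26] for √176; ℓ=4 ⇒ convergent index 3
i=0: a=13 ⇒ p=13, q=1
…
i=2: a=1 ⇒ p=53, q=4
i=3: a=3 ⇒ p=199, q=15
fundamental: x₁=199, y₁=15  (since 39601 − 176·225 = 1)
k=2:  x_2 = 199·199+176·15·15 = 79201,  y_2 = 199·15+15·199 = 5970
k=3:  x_3 = 199·79201+176·15·5970 = 31521799,  y_3 = 199·5970+15·79201 = 2376045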